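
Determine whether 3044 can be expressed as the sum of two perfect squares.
38² + 40² (a=38, b=40)

Factorization: 3044 = 2^2 × 761
By Fermat: n is sum of two squares iff every prime p ≡ 3 (mod 4) appears to even power.
All primes ≡ 3 (mod 4) appear to even power.
Search a = 0, 1, 2, … for 3044 - a² a perfect square: first hit at a = 38: 3044 - 1444 = 1600 = 40².
3044 = 38² + 40² = 1444 + 1600 ✓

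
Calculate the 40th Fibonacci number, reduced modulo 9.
6

Matrix identity: Q^n = [[F_(n+1), F_n], [F_n, F_(n-1)]] with Q = [[1,1],[1,0]].
n = 40 = 101000₂. Square-and-multiply, entries mod 9:
Q^1 = [[1,1],[1,0]]
Q^2 = (Q^1)² = [[2,1],[1,1]]
Q^5 = (Q^2)²·Q = [[8,5],[5,3]]
Q^10 = (Q^5)² = [[8,1],[1,7]]
Q^20 = (Q^10)² = [[2,6],[6,5]]
Q^40 = (Q^20)² = [[4,6],[6,7]]
F_40 mod 9 = Q^40[0][1] = 6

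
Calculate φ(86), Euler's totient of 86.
42

86 = 2 × 43
φ(n) = n × ∏(1 - 1/p) for each prime p dividing n
φ(86) = 86 × (1 - 1/2) × (1 - 1/43) = 42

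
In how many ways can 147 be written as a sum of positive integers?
30388671978

p(n) counts ways to write n as a sum of positive integers (order ignored).
Euler's pentagonal recurrence: p(k) = p(k-1) + p(k-2) - p(k-5) - p(k-7) + p(k-12) + p(k-15) - ... (offsets j(3j∓1)/2, signs ++--, p(0)=1, p(<0)=0).
DP table for k = 0..146: p(0)=1, p(1)=1, p(2)=2, p(3)=3, p(4)=5, p(5)=7, p(6)=11, p(7)=15, p(8)=22, p(9)=30, p(10)=42, p(11)=56, p(12)=77, p(13)=101, p(14)=135, p(15)=176, p(16)=231, p(17)=297, p(18)=385, p(19)=490, p(20)=627, p(21)=792, p(22)=1002, p(23)=1255, p(24)=1575, p(25)=1958, p(26)=2436, p(27)=3010, p(28)=3718, p(29)=4565, p(30)=5604, p(31)=6842, p(32)=8349, p(33)=10143, p(34)=12310, p(35)=14883, p(36)=17977, p(37)=21637, p(38)=26015, p(39)=31185, p(40)=37338, p(41)=44583, p(42)=53174, p(43)=63261, p(44)=75175, p(45)=89134, p(46)=105558, p(47)=124754, p(48)=147273, p(49)=173525, p(50)=204226, p(51)=239943, p(52)=281589, p(53)=329931, p(54)=386155, p(55)=451276, p(56)=526823, p(57)=614154, p(58)=715220, p(59)=831820, p(60)=966467, p(61)=1121505, p(62)=1300156, p(63)=1505499, p(64)=1741630, p(65)=2012558, p(66)=2323520, p(67)=2679689, p(68)=3087735, p(69)=3554345, p(70)=4087968, p(71)=4697205, p(72)=5392783, p(73)=6185689, p(74)=7089500, p(75)=8118264, p(76)=9289091, p(77)=10619863, p(78)=12132164, p(79)=13848650, p(80)=15796476, p(81)=18004327, p(82)=20506255, p(83)=23338469, p(84)=26543660, p(85)=30167357, p(86)=34262962, p(87)=38887673, p(88)=44108109, p(89)=49995925, p(90)=56634173, p(91)=64112359, p(92)=72533807, p(93)=82010177, p(94)=92669720, p(95)=104651419, p(96)=118114304, p(97)=133230930, p(98)=150198136, p(99)=169229875, p(100)=190569292, p(101)=214481126, p(102)=241265379, p(103)=271248950, p(104)=304801365, p(105)=342325709, p(106)=384276336, p(107)=431149389, p(108)=483502844, p(109)=541946240, p(110)=607163746, p(111)=679903203, p(112)=761002156, p(113)=851376628, p(114)=952050665, p(115)=1064144451, p(116)=1188908248, p(117)=1327710076, p(118)=1482074143, p(119)=1653668665, p(120)=1844349560, p(121)=2056148051, p(122)=2291320912, p(123)=2552338241, p(124)=2841940500, p(125)=3163127352, p(126)=3519222692, p(127)=3913864295, p(128)=4351078600, p(129)=4835271870, p(130)=5371315400, p(131)=5964539504, p(132)=6620830889, p(133)=7346629512, p(134)=8149040695, p(135)=9035836076, p(136)=10015581680, p(137)=11097645016, p(138)=12292341831, p(139)=13610949895, p(140)=15065878135, p(141)=16670689208, p(142)=18440293320, p(143)=20390982757, p(144)=22540654445, p(145)=24908858009, p(146)=27517052599.
Final step: p(147) = p(146) + p(145) - p(142) - p(140) + p(135) + p(132) - p(125) - p(121) + p(112) + p(107) - p(96) - p(90) + p(77) + p(70) - p(55) - p(47) + p(30) + p(21) - p(2)
= 27517052599 + 24908858009 - 18440293320 - 15065878135 + 9035836076 + 6620830889 - 3163127352 - 2056148051 + 761002156 + 431149389 - 118114304 - 56634173 + 10619863 + 4087968 - 451276 - 124754 + 5604 + 792 - 2
= 30388671978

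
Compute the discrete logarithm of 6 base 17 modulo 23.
12

Baby-step giant-step with step n = ⌈√23⌉ = 5.
Baby steps 17^j mod 23 (j:value) for j=0..4: 0:1, 1:17, 2:13, 3:14, 4:8.
Giant-step multiplier: 17^(-5) ≡ 17^(22-5) = 17^17 ≡ 11 (mod 23).
Giant steps γ_i = 6·11^i mod 23: γ_0=6, γ_1=20, γ_2=13 (in table at j=2).
x = i·n + j = 2·5 + 2 = 12.
Check: 17^12 ≡ 6 (mod 23).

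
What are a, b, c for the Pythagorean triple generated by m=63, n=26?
(3293, 3276, 4645)

Euclid's formula: a = m² - n², b = 2mn, c = m² + n²
m = 63, n = 26
a = 63² - 26² = 3969 - 676 = 3293
b = 2 × 63 × 26 = 3276
c = 63² + 26² = 3969 + 676 = 4645
Verification: 3293² + 3276² = 10843849 + 10732176 = 21576025 = 4645² ✓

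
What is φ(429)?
240

429 = 3 × 11 × 13
φ(n) = n × ∏(1 - 1/p) for each prime p dividing n
φ(429) = 429 × (1 - 1/3) × (1 - 1/11) × (1 - 1/13) = 240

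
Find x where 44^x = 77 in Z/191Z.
52

Baby-step giant-step with step n = ⌈√191⌉ = 14.
Baby steps 44^j mod 191 (j:value) for j=0..13: 0:1, 1:44, 2:26, 3:189, 4:103, 5:139, 6:4, 7:176, 8:104, 9:183, 10:30, 11:174, 12:16, 13:131.
Giant-step multiplier: 44^(-14) ≡ 44^(190-14) = 44^176 ≡ 118 (mod 191).
Giant steps γ_i = 77·118^i mod 191: γ_0=77, γ_1=109, γ_2=65, γ_3=30 (in table at j=10).
x = i·n + j = 3·14 + 10 = 52.
Check: 44^52 ≡ 77 (mod 191).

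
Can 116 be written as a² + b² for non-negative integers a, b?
4² + 10² (a=4, b=10)

Factorization: 116 = 2^2 × 29
By Fermat: n is sum of two squares iff every prime p ≡ 3 (mod 4) appears to even power.
All primes ≡ 3 (mod 4) appear to even power.
Search a = 0, 1, 2, … for 116 - a² a perfect square: first hit at a = 4: 116 - 16 = 100 = 10².
116 = 4² + 10² = 16 + 100 ✓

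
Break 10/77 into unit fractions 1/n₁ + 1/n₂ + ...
1/8 + 1/206 + 1/63448

Greedy algorithm:
10/77: ceiling(77/10) = 8, use 1/8
3/616: ceiling(616/3) = 206, use 1/206
1/63448: ceiling(63448/1) = 63448, use 1/63448
Result: 10/77 = 1/8 + 1/206 + 1/63448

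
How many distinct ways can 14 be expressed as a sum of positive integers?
135

p(n) counts ways to write n as a sum of positive integers (order ignored).
Euler's pentagonal recurrence: p(k) = p(k-1) + p(k-2) - p(k-5) - p(k-7) + p(k-12) + p(k-15) - ... (offsets j(3j∓1)/2, signs ++--, p(0)=1, p(<0)=0).
DP table for k = 0..13: p(0)=1, p(1)=1, p(2)=2, p(3)=3, p(4)=5, p(5)=7, p(6)=11, p(7)=15, p(8)=22, p(9)=30, p(10)=42, p(11)=56, p(12)=77, p(13)=101.
Final step: p(14) = p(13) + p(12) - p(9) - p(7) + p(2)
= 101 + 77 - 30 - 15 + 2
= 135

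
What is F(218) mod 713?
114

Matrix identity: Q^n = [[F_(n+1), F_n], [F_n, F_(n-1)]] with Q = [[1,1],[1,0]].
n = 218 = 11011010₂. Square-and-multiply, entries mod 713:
Q^1 = [[1,1],[1,0]]
Q^3 = (Q^1)²·Q = [[3,2],[2,1]]
Q^6 = (Q^3)² = [[13,8],[8,5]]
Q^13 = (Q^6)²·Q = [[377,233],[233,144]]
Q^27 = (Q^13)²·Q = [[526,343],[343,183]]
Q^54 = (Q^27)² = [[36,54],[54,695]]
Q^109 = (Q^54)²·Q = [[193,647],[647,259]]
Q^218 = (Q^109)² = [[251,114],[114,137]]
F_218 mod 713 = Q^218[0][1] = 114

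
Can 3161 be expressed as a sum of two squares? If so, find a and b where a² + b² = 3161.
5² + 56² (a=5, b=56)

Factorization: 3161 = 29 × 109
By Fermat: n is sum of two squares iff every prime p ≡ 3 (mod 4) appears to even power.
All primes ≡ 3 (mod 4) appear to even power.
Search a = 0, 1, 2, … for 3161 - a² a perfect square: first hit at a = 5: 3161 - 25 = 3136 = 56².
3161 = 5² + 56² = 25 + 3136 ✓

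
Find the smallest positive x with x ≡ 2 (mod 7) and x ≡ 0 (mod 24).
72

Using Chinese Remainder Theorem:
M = 7 × 24 = 168
M1 = 24, M2 = 7
y1 = 24^(-1) mod 7 = 5
y2 = 7^(-1) mod 24 = 7
x = (2×24×5 + 0×7×7) mod 168 = 72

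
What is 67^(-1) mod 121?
56

gcd(67, 121) = 1, so the inverse exists.
Extended Euclidean algorithm on (121, 67):
121 = 1 × 67 + 54  ⟹  54 = (1)·121 + (-1)·67
67 = 1 × 54 + 13  ⟹  13 = (-1)·121 + (2)·67
54 = 4 × 13 + 2  ⟹  2 = (5)·121 + (-9)·67
13 = 6 × 2 + 1  ⟹  1 = (-31)·121 + (56)·67
So (56)·67 ≡ 1 (mod 121), i.e. 67^(-1) ≡ 56 (mod 121).
Check: 67 × 56 = 3752 ≡ 1 (mod 121)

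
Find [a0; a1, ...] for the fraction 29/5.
[5; 1, 4]

Euclidean algorithm steps:
29 = 5 × 5 + 4
5 = 1 × 4 + 1
4 = 4 × 1 + 0
Continued fraction: [5; 1, 4]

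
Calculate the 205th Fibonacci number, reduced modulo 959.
100

Matrix identity: Q^n = [[F_(n+1), F_n], [F_n, F_(n-1)]] with Q = [[1,1],[1,0]].
n = 205 = 11001101₂. Square-and-multiply, entries mod 959:
Q^1 = [[1,1],[1,0]]
Q^3 = (Q^1)²·Q = [[3,2],[2,1]]
Q^6 = (Q^3)² = [[13,8],[8,5]]
Q^12 = (Q^6)² = [[233,144],[144,89]]
Q^25 = (Q^12)²·Q = [[559,223],[223,336]]
Q^51 = (Q^25)²·Q = [[780,667],[667,113]]
Q^102 = (Q^51)² = [[307,92],[92,215]]
Q^205 = (Q^102)²·Q = [[174,100],[100,74]]
F_205 mod 959 = Q^205[0][1] = 100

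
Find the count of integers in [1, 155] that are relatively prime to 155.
120

155 = 5 × 31
φ(n) = n × ∏(1 - 1/p) for each prime p dividing n
φ(155) = 155 × (1 - 1/5) × (1 - 1/31) = 120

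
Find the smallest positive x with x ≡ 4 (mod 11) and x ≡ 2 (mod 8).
26

Using Chinese Remainder Theorem:
M = 11 × 8 = 88
M1 = 8, M2 = 11
y1 = 8^(-1) mod 11 = 7
y2 = 11^(-1) mod 8 = 3
x = (4×8×7 + 2×11×3) mod 88 = 26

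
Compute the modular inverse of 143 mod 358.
353

gcd(143, 358) = 1, so the inverse exists.
Extended Euclidean algorithm on (358, 143):
358 = 2 × 143 + 72  ⟹  72 = (1)·358 + (-2)·143
143 = 1 × 72 + 71  ⟹  71 = (-1)·358 + (3)·143
72 = 1 × 71 + 1  ⟹  1 = (2)·358 + (-5)·143
So (-5)·143 ≡ 1 (mod 358), i.e. 143^(-1) ≡ -5 ≡ 353 (mod 358).
Check: 143 × 353 = 50479 ≡ 1 (mod 358)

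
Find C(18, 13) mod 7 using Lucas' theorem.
0

Using Lucas' theorem:
Write n=18 and k=13 in base 7:
n in base 7: [2, 4]
k in base 7: [1, 6]
C(18,13) mod 7 = ∏ C(n_i, k_i) mod 7
Digit binomials (mod 7): C(2,1) = 2; C(4,6) = 0 (k_i > n_i)
Product: 2 × 0 = 0 ≡ 0 (mod 7)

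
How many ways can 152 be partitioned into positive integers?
49686288421

p(n) counts ways to write n as a sum of positive integers (order ignored).
Euler's pentagonal recurrence: p(k) = p(k-1) + p(k-2) - p(k-5) - p(k-7) + p(k-12) + p(k-15) - ... (offsets j(3j∓1)/2, signs ++--, p(0)=1, p(<0)=0).
DP table for k = 0..151: p(0)=1, p(1)=1, p(2)=2, p(3)=3, p(4)=5, p(5)=7, p(6)=11, p(7)=15, p(8)=22, p(9)=30, p(10)=42, p(11)=56, p(12)=77, p(13)=101, p(14)=135, p(15)=176, p(16)=231, p(17)=297, p(18)=385, p(19)=490, p(20)=627, p(21)=792, p(22)=1002, p(23)=1255, p(24)=1575, p(25)=1958, p(26)=2436, p(27)=3010, p(28)=3718, p(29)=4565, p(30)=5604, p(31)=6842, p(32)=8349, p(33)=10143, p(34)=12310, p(35)=14883, p(36)=17977, p(37)=21637, p(38)=26015, p(39)=31185, p(40)=37338, p(41)=44583, p(42)=53174, p(43)=63261, p(44)=75175, p(45)=89134, p(46)=105558, p(47)=124754, p(48)=147273, p(49)=173525, p(50)=204226, p(51)=239943, p(52)=281589, p(53)=329931, p(54)=386155, p(55)=451276, p(56)=526823, p(57)=614154, p(58)=715220, p(59)=831820, p(60)=966467, p(61)=1121505, p(62)=1300156, p(63)=1505499, p(64)=1741630, p(65)=2012558, p(66)=2323520, p(67)=2679689, p(68)=3087735, p(69)=3554345, p(70)=4087968, p(71)=4697205, p(72)=5392783, p(73)=6185689, p(74)=7089500, p(75)=8118264, p(76)=9289091, p(77)=10619863, p(78)=12132164, p(79)=13848650, p(80)=15796476, p(81)=18004327, p(82)=20506255, p(83)=23338469, p(84)=26543660, p(85)=30167357, p(86)=34262962, p(87)=38887673, p(88)=44108109, p(89)=49995925, p(90)=56634173, p(91)=64112359, p(92)=72533807, p(93)=82010177, p(94)=92669720, p(95)=104651419, p(96)=118114304, p(97)=133230930, p(98)=150198136, p(99)=169229875, p(100)=190569292, p(101)=214481126, p(102)=241265379, p(103)=271248950, p(104)=304801365, p(105)=342325709, p(106)=384276336, p(107)=431149389, p(108)=483502844, p(109)=541946240, p(110)=607163746, p(111)=679903203, p(112)=761002156, p(113)=851376628, p(114)=952050665, p(115)=1064144451, p(116)=1188908248, p(117)=1327710076, p(118)=1482074143, p(119)=1653668665, p(120)=1844349560, p(121)=2056148051, p(122)=2291320912, p(123)=2552338241, p(124)=2841940500, p(125)=3163127352, p(126)=3519222692, p(127)=3913864295, p(128)=4351078600, p(129)=4835271870, p(130)=5371315400, p(131)=5964539504, p(132)=6620830889, p(133)=7346629512, p(134)=8149040695, p(135)=9035836076, p(136)=10015581680, p(137)=11097645016, p(138)=12292341831, p(139)=13610949895, p(140)=15065878135, p(141)=16670689208, p(142)=18440293320, p(143)=20390982757, p(144)=22540654445, p(145)=24908858009, p(146)=27517052599, p(147)=30388671978, p(148)=33549419497, p(149)=37027355200, p(150)=40853235313, p(151)=45060624582.
Final step: p(152) = p(151) + p(150) - p(147) - p(145) + p(140) + p(137) - p(130) - p(126) + p(117) + p(112) - p(101) - p(95) + p(82) + p(75) - p(60) - p(52) + p(35) + p(26) - p(7)
= 45060624582 + 40853235313 - 30388671978 - 24908858009 + 15065878135 + 11097645016 - 5371315400 - 3519222692 + 1327710076 + 761002156 - 214481126 - 104651419 + 20506255 + 8118264 - 966467 - 281589 + 14883 + 2436 - 15
= 49686288421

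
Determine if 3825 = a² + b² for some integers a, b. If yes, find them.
15² + 60² (a=15, b=60)

Factorization: 3825 = 3^2 × 5^2 × 17
By Fermat: n is sum of two squares iff every prime p ≡ 3 (mod 4) appears to even power.
All primes ≡ 3 (mod 4) appear to even power.
Search a = 0, 1, 2, … for 3825 - a² a perfect square: first hit at a = 15: 3825 - 225 = 3600 = 60².
3825 = 15² + 60² = 225 + 3600 ✓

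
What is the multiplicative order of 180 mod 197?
196

197 is prime, so ord(180) divides φ(197) = 196.
Divisors of 196: 1, 2, 4, 7, 14, 28, 49, 98, 196.
Repeated squaring: 180^1 ≡ 180, 180^2 ≡ 92, 180^4 ≡ 190, 180^8 ≡ 49, 180^16 ≡ 37, 180^32 ≡ 187, 180^64 ≡ 100, 180^128 ≡ 150 (mod 197).
Test 180^d mod 197 for each divisor d in increasing order:
180^1 ≡ 180
180^2 ≡ 92
180^4 ≡ 190
180^7 = 180^4·180^2·180^1 ≡ 113
180^14 = 180^8·180^4·180^2 ≡ 161
180^28 = 180^16·180^8·180^4 ≡ 114
180^49 = 180^32·180^16·180^1 ≡ 183
180^98 = 180^64·180^32·180^2 ≡ 196
180^196 = 180^128·180^64·180^4 ≡ 1  ← first divisor giving 1
The order is 196.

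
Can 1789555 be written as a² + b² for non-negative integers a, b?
Not possible

Factorization: 1789555 = 5 × 71^3
By Fermat: n is sum of two squares iff every prime p ≡ 3 (mod 4) appears to even power.
Prime(s) ≡ 3 (mod 4) with odd exponent: [(71, 3)]
Therefore 1789555 cannot be expressed as a² + b².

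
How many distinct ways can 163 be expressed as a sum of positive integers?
142798995930

p(n) counts ways to write n as a sum of positive integers (order ignored).
Euler's pentagonal recurrence: p(k) = p(k-1) + p(k-2) - p(k-5) - p(k-7) + p(k-12) + p(k-15) - ... (offsets j(3j∓1)/2, signs ++--, p(0)=1, p(<0)=0).
DP table for k = 0..162: p(0)=1, p(1)=1, p(2)=2, p(3)=3, p(4)=5, p(5)=7, p(6)=11, p(7)=15, p(8)=22, p(9)=30, p(10)=42, p(11)=56, p(12)=77, p(13)=101, p(14)=135, p(15)=176, p(16)=231, p(17)=297, p(18)=385, p(19)=490, p(20)=627, p(21)=792, p(22)=1002, p(23)=1255, p(24)=1575, p(25)=1958, p(26)=2436, p(27)=3010, p(28)=3718, p(29)=4565, p(30)=5604, p(31)=6842, p(32)=8349, p(33)=10143, p(34)=12310, p(35)=14883, p(36)=17977, p(37)=21637, p(38)=26015, p(39)=31185, p(40)=37338, p(41)=44583, p(42)=53174, p(43)=63261, p(44)=75175, p(45)=89134, p(46)=105558, p(47)=124754, p(48)=147273, p(49)=173525, p(50)=204226, p(51)=239943, p(52)=281589, p(53)=329931, p(54)=386155, p(55)=451276, p(56)=526823, p(57)=614154, p(58)=715220, p(59)=831820, p(60)=966467, p(61)=1121505, p(62)=1300156, p(63)=1505499, p(64)=1741630, p(65)=2012558, p(66)=2323520, p(67)=2679689, p(68)=3087735, p(69)=3554345, p(70)=4087968, p(71)=4697205, p(72)=5392783, p(73)=6185689, p(74)=7089500, p(75)=8118264, p(76)=9289091, p(77)=10619863, p(78)=12132164, p(79)=13848650, p(80)=15796476, p(81)=18004327, p(82)=20506255, p(83)=23338469, p(84)=26543660, p(85)=30167357, p(86)=34262962, p(87)=38887673, p(88)=44108109, p(89)=49995925, p(90)=56634173, p(91)=64112359, p(92)=72533807, p(93)=82010177, p(94)=92669720, p(95)=104651419, p(96)=118114304, p(97)=133230930, p(98)=150198136, p(99)=169229875, p(100)=190569292, p(101)=214481126, p(102)=241265379, p(103)=271248950, p(104)=304801365, p(105)=342325709, p(106)=384276336, p(107)=431149389, p(108)=483502844, p(109)=541946240, p(110)=607163746, p(111)=679903203, p(112)=761002156, p(113)=851376628, p(114)=952050665, p(115)=1064144451, p(116)=1188908248, p(117)=1327710076, p(118)=1482074143, p(119)=1653668665, p(120)=1844349560, p(121)=2056148051, p(122)=2291320912, p(123)=2552338241, p(124)=2841940500, p(125)=3163127352, p(126)=3519222692, p(127)=3913864295, p(128)=4351078600, p(129)=4835271870, p(130)=5371315400, p(131)=5964539504, p(132)=6620830889, p(133)=7346629512, p(134)=8149040695, p(135)=9035836076, p(136)=10015581680, p(137)=11097645016, p(138)=12292341831, p(139)=13610949895, p(140)=15065878135, p(141)=16670689208, p(142)=18440293320, p(143)=20390982757, p(144)=22540654445, p(145)=24908858009, p(146)=27517052599, p(147)=30388671978, p(148)=33549419497, p(149)=37027355200, p(150)=40853235313, p(151)=45060624582, p(152)=49686288421, p(153)=54770336324, p(154)=60356673280, p(155)=66493182097, p(156)=73232243759, p(157)=80630964769, p(158)=88751778802, p(159)=97662728555, p(160)=107438159466, p(161)=118159068427, p(162)=129913904637.
Final step: p(163) = p(162) + p(161) - p(158) - p(156) + p(151) + p(148) - p(141) - p(137) + p(128) + p(123) - p(112) - p(106) + p(93) + p(86) - p(71) - p(63) + p(46) + p(37) - p(18) - p(8)
= 129913904637 + 118159068427 - 88751778802 - 73232243759 + 45060624582 + 33549419497 - 16670689208 - 11097645016 + 4351078600 + 2552338241 - 761002156 - 384276336 + 82010177 + 34262962 - 4697205 - 1505499 + 105558 + 21637 - 385 - 22
= 142798995930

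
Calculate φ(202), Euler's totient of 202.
100

202 = 2 × 101
φ(n) = n × ∏(1 - 1/p) for each prime p dividing n
φ(202) = 202 × (1 - 1/2) × (1 - 1/101) = 100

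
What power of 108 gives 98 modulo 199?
186

Baby-step giant-step with step n = ⌈√199⌉ = 15.
Baby steps 108^j mod 199 (j:value) for j=0..14: 0:1, 1:108, 2:122, 3:42, 4:158, 5:149, 6:172, 7:69, 8:89, 9:60, 10:112, 11:156, 12:132, 13:127, 14:184.
Giant-step multiplier: 108^(-15) ≡ 108^(198-15) = 108^183 ≡ 135 (mod 199).
Giant steps γ_i = 98·135^i mod 199: γ_0=98, γ_1=96, γ_2=25, γ_3=191, γ_4=114, γ_5=67, γ_6=90, γ_7=11, γ_8=92, γ_9=82, γ_10=125, γ_11=159, γ_12=172 (in table at j=6).
x = i·n + j = 12·15 + 6 = 186.
Check: 108^186 ≡ 98 (mod 199).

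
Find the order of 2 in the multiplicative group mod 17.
8

17 is prime, so ord(2) divides φ(17) = 16.
Divisors of 16: 1, 2, 4, 8, 16.
Repeated squaring: 2^1 ≡ 2, 2^2 ≡ 4, 2^4 ≡ 16, 2^8 ≡ 1, 2^16 ≡ 1 (mod 17).
Test 2^d mod 17 for each divisor d in increasing order:
2^1 ≡ 2
2^2 ≡ 4
2^4 ≡ 16
2^8 ≡ 1  ← first divisor giving 1
The order is 8.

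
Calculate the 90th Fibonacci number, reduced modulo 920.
360

Matrix identity: Q^n = [[F_(n+1), F_n], [F_n, F_(n-1)]] with Q = [[1,1],[1,0]].
n = 90 = 1011010₂. Square-and-multiply, entries mod 920:
Q^1 = [[1,1],[1,0]]
Q^2 = (Q^1)² = [[2,1],[1,1]]
Q^5 = (Q^2)²·Q = [[8,5],[5,3]]
Q^11 = (Q^5)²·Q = [[144,89],[89,55]]
Q^22 = (Q^11)² = [[137,231],[231,826]]
Q^45 = (Q^22)²·Q = [[183,370],[370,733]]
Q^90 = (Q^45)² = [[189,360],[360,749]]
F_90 mod 920 = Q^90[0][1] = 360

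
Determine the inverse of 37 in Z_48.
13

gcd(37, 48) = 1, so the inverse exists.
Extended Euclidean algorithm on (48, 37):
48 = 1 × 37 + 11  ⟹  11 = (1)·48 + (-1)·37
37 = 3 × 11 + 4  ⟹  4 = (-3)·48 + (4)·37
11 = 2 × 4 + 3  ⟹  3 = (7)·48 + (-9)·37
4 = 1 × 3 + 1  ⟹  1 = (-10)·48 + (13)·37
So (13)·37 ≡ 1 (mod 48), i.e. 37^(-1) ≡ 13 (mod 48).
Check: 37 × 13 = 481 ≡ 1 (mod 48)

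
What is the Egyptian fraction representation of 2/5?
1/3 + 1/15

Greedy algorithm:
2/5: ceiling(5/2) = 3, use 1/3
1/15: ceiling(15/1) = 15, use 1/15
Result: 2/5 = 1/3 + 1/15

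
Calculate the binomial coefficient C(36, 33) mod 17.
0

Using Lucas' theorem:
Write n=36 and k=33 in base 17:
n in base 17: [2, 2]
k in base 17: [1, 16]
C(36,33) mod 17 = ∏ C(n_i, k_i) mod 17
Digit binomials (mod 17): C(2,1) = 2; C(2,16) = 0 (k_i > n_i)
Product: 2 × 0 = 0 ≡ 0 (mod 17)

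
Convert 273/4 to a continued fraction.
[68; 4]

Euclidean algorithm steps:
273 = 68 × 4 + 1
4 = 4 × 1 + 0
Continued fraction: [68; 4]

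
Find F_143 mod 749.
1

Matrix identity: Q^n = [[F_(n+1), F_n], [F_n, F_(n-1)]] with Q = [[1,1],[1,0]].
n = 143 = 10001111₂. Square-and-multiply, entries mod 749:
Q^1 = [[1,1],[1,0]]
Q^2 = (Q^1)² = [[2,1],[1,1]]
Q^4 = (Q^2)² = [[5,3],[3,2]]
Q^8 = (Q^4)² = [[34,21],[21,13]]
Q^17 = (Q^8)²·Q = [[337,99],[99,238]]
Q^35 = (Q^17)²·Q = [[535,534],[534,1]]
Q^71 = (Q^35)²·Q = [[0,643],[643,106]]
Q^143 = (Q^71)²·Q = [[0,1],[1,748]]
F_143 mod 749 = Q^143[0][1] = 1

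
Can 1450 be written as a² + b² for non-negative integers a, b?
9² + 37² (a=9, b=37)

Factorization: 1450 = 2 × 5^2 × 29
By Fermat: n is sum of two squares iff every prime p ≡ 3 (mod 4) appears to even power.
All primes ≡ 3 (mod 4) appear to even power.
Search a = 0, 1, 2, … for 1450 - a² a perfect square: first hit at a = 9: 1450 - 81 = 1369 = 37².
1450 = 9² + 37² = 81 + 1369 ✓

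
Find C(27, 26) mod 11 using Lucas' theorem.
5

Using Lucas' theorem:
Write n=27 and k=26 in base 11:
n in base 11: [2, 5]
k in base 11: [2, 4]
C(27,26) mod 11 = ∏ C(n_i, k_i) mod 11
Digit binomials (mod 11): C(2,2) = 1; C(5,4) = 5
Product: 1 × 5 = 5 ≡ 5 (mod 11)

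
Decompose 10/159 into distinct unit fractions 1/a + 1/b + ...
1/16 + 1/2544

Greedy algorithm:
10/159: ceiling(159/10) = 16, use 1/16
1/2544: ceiling(2544/1) = 2544, use 1/2544
Result: 10/159 = 1/16 + 1/2544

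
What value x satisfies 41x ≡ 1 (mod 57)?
32

gcd(41, 57) = 1, so the inverse exists.
Extended Euclidean algorithm on (57, 41):
57 = 1 × 41 + 16  ⟹  16 = (1)·57 + (-1)·41
41 = 2 × 16 + 9  ⟹  9 = (-2)·57 + (3)·41
16 = 1 × 9 + 7  ⟹  7 = (3)·57 + (-4)·41
9 = 1 × 7 + 2  ⟹  2 = (-5)·57 + (7)·41
7 = 3 × 2 + 1  ⟹  1 = (18)·57 + (-25)·41
So (-25)·41 ≡ 1 (mod 57), i.e. 41^(-1) ≡ -25 ≡ 32 (mod 57).
Check: 41 × 32 = 1312 ≡ 1 (mod 57)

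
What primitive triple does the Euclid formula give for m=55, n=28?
(2241, 3080, 3809)

Euclid's formula: a = m² - n², b = 2mn, c = m² + n²
m = 55, n = 28
a = 55² - 28² = 3025 - 784 = 2241
b = 2 × 55 × 28 = 3080
c = 55² + 28² = 3025 + 784 = 3809
Verification: 2241² + 3080² = 5022081 + 9486400 = 14508481 = 3809² ✓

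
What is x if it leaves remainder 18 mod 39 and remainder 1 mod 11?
408

Using Chinese Remainder Theorem:
M = 39 × 11 = 429
M1 = 11, M2 = 39
y1 = 11^(-1) mod 39 = 32
y2 = 39^(-1) mod 11 = 2
x = (18×11×32 + 1×39×2) mod 429 = 408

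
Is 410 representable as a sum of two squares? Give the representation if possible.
7² + 19² (a=7, b=19)

Factorization: 410 = 2 × 5 × 41
By Fermat: n is sum of two squares iff every prime p ≡ 3 (mod 4) appears to even power.
All primes ≡ 3 (mod 4) appear to even power.
Search a = 0, 1, 2, … for 410 - a² a perfect square: first hit at a = 7: 410 - 49 = 361 = 19².
410 = 7² + 19² = 49 + 361 ✓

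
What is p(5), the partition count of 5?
7

p(n) counts ways to write n as a sum of positive integers (order ignored).
Examples: 5; 4 + 1; 3 + 2; 3 + 1 + 1; 2 + 2 + 1; ... (7 total)
p(5) = 7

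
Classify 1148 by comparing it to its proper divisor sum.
abundant

Proper divisors of 1148: sum = 1 + 2 + 4 + 7 + 14 + 28 + 41 + 82 + 164 + 287 + 574 = 1204
Since 1204 > 1148, 1148 is abundant.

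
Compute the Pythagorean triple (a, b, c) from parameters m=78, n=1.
(6083, 156, 6085)

Euclid's formula: a = m² - n², b = 2mn, c = m² + n²
m = 78, n = 1
a = 78² - 1² = 6084 - 1 = 6083
b = 2 × 78 × 1 = 156
c = 78² + 1² = 6084 + 1 = 6085
Verification: 6083² + 156² = 37002889 + 24336 = 37027225 = 6085² ✓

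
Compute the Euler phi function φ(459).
288

459 = 3^3 × 17
φ(n) = n × ∏(1 - 1/p) for each prime p dividing n
φ(459) = 459 × (1 - 1/3) × (1 - 1/17) = 288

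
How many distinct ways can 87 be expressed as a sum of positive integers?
38887673

p(n) counts ways to write n as a sum of positive integers (order ignored).
Euler's pentagonal recurrence: p(k) = p(k-1) + p(k-2) - p(k-5) - p(k-7) + p(k-12) + p(k-15) - ... (offsets j(3j∓1)/2, signs ++--, p(0)=1, p(<0)=0).
DP table for k = 0..86: p(0)=1, p(1)=1, p(2)=2, p(3)=3, p(4)=5, p(5)=7, p(6)=11, p(7)=15, p(8)=22, p(9)=30, p(10)=42, p(11)=56, p(12)=77, p(13)=101, p(14)=135, p(15)=176, p(16)=231, p(17)=297, p(18)=385, p(19)=490, p(20)=627, p(21)=792, p(22)=1002, p(23)=1255, p(24)=1575, p(25)=1958, p(26)=2436, p(27)=3010, p(28)=3718, p(29)=4565, p(30)=5604, p(31)=6842, p(32)=8349, p(33)=10143, p(34)=12310, p(35)=14883, p(36)=17977, p(37)=21637, p(38)=26015, p(39)=31185, p(40)=37338, p(41)=44583, p(42)=53174, p(43)=63261, p(44)=75175, p(45)=89134, p(46)=105558, p(47)=124754, p(48)=147273, p(49)=173525, p(50)=204226, p(51)=239943, p(52)=281589, p(53)=329931, p(54)=386155, p(55)=451276, p(56)=526823, p(57)=614154, p(58)=715220, p(59)=831820, p(60)=966467, p(61)=1121505, p(62)=1300156, p(63)=1505499, p(64)=1741630, p(65)=2012558, p(66)=2323520, p(67)=2679689, p(68)=3087735, p(69)=3554345, p(70)=4087968, p(71)=4697205, p(72)=5392783, p(73)=6185689, p(74)=7089500, p(75)=8118264, p(76)=9289091, p(77)=10619863, p(78)=12132164, p(79)=13848650, p(80)=15796476, p(81)=18004327, p(82)=20506255, p(83)=23338469, p(84)=26543660, p(85)=30167357, p(86)=34262962.
Final step: p(87) = p(86) + p(85) - p(82) - p(80) + p(75) + p(72) - p(65) - p(61) + p(52) + p(47) - p(36) - p(30) + p(17) + p(10)
= 34262962 + 30167357 - 20506255 - 15796476 + 8118264 + 5392783 - 2012558 - 1121505 + 281589 + 124754 - 17977 - 5604 + 297 + 42
= 38887673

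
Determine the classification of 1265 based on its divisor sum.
deficient

Proper divisors of 1265: sum = 1 + 5 + 11 + 23 + 55 + 115 + 253 = 463
Since 463 < 1265, 1265 is deficient.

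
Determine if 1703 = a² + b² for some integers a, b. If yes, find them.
Not possible

Factorization: 1703 = 13 × 131
By Fermat: n is sum of two squares iff every prime p ≡ 3 (mod 4) appears to even power.
Prime(s) ≡ 3 (mod 4) with odd exponent: [(131, 1)]
Therefore 1703 cannot be expressed as a² + b².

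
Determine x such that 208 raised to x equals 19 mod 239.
223

Baby-step giant-step with step n = ⌈√239⌉ = 16.
Baby steps 208^j mod 239 (j:value) for j=0..15: 0:1, 1:208, 2:5, 3:84, 4:25, 5:181, 6:125, 7:188, 8:147, 9:223, 10:18, 11:159, 12:90, 13:78, 14:211, 15:151.
Giant-step multiplier: 208^(-16) ≡ 208^(238-16) = 208^222 ≡ 169 (mod 239).
Giant steps γ_i = 19·169^i mod 239: γ_0=19, γ_1=104, γ_2=129, γ_3=52, γ_4=184, γ_5=26, γ_6=92, γ_7=13, γ_8=46, γ_9=126, γ_10=23, γ_11=63, γ_12=131, γ_13=151 (in table at j=15).
x = i·n + j = 13·16 + 15 = 223.
Check: 208^223 ≡ 19 (mod 239).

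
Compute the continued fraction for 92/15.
[6; 7, 2]

Euclidean algorithm steps:
92 = 6 × 15 + 2
15 = 7 × 2 + 1
2 = 2 × 1 + 0
Continued fraction: [6; 7, 2]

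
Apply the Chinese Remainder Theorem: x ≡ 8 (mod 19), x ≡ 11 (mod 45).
236

Using Chinese Remainder Theorem:
M = 19 × 45 = 855
M1 = 45, M2 = 19
y1 = 45^(-1) mod 19 = 11
y2 = 19^(-1) mod 45 = 19
x = (8×45×11 + 11×19×19) mod 855 = 236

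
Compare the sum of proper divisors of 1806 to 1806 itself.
abundant

Proper divisors of 1806: sum = 1 + 2 + 3 + 6 + 7 + 14 + 21 + 42 + 43 + 86 + 129 + 258 + 301 + 602 + 903 = 2418
Since 2418 > 1806, 1806 is abundant.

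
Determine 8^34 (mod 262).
186

Repeated squaring. Binary of 34 = 100010.
8^1 ≡ 8 (mod 262); 8^2 ≡ 64 (mod 262); 8^4 ≡ 166 (mod 262); 8^8 ≡ 46 (mod 262); 8^16 ≡ 20 (mod 262); 8^32 ≡ 138 (mod 262)
8^34 = 8^2 × 8^32 ≡ 186 (mod 262)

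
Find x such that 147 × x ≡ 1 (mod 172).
55

gcd(147, 172) = 1, so the inverse exists.
Extended Euclidean algorithm on (172, 147):
172 = 1 × 147 + 25  ⟹  25 = (1)·172 + (-1)·147
147 = 5 × 25 + 22  ⟹  22 = (-5)·172 + (6)·147
25 = 1 × 22 + 3  ⟹  3 = (6)·172 + (-7)·147
22 = 7 × 3 + 1  ⟹  1 = (-47)·172 + (55)·147
So (55)·147 ≡ 1 (mod 172), i.e. 147^(-1) ≡ 55 (mod 172).
Check: 147 × 55 = 8085 ≡ 1 (mod 172)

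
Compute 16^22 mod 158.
76

Repeated squaring. Binary of 22 = 10110.
16^1 ≡ 16 (mod 158); 16^2 ≡ 98 (mod 158); 16^4 ≡ 124 (mod 158); 16^8 ≡ 50 (mod 158); 16^16 ≡ 130 (mod 158)
16^22 = 16^2 × 16^4 × 16^16 ≡ 76 (mod 158)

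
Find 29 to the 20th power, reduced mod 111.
10

Repeated squaring. Binary of 20 = 10100.
29^1 ≡ 29 (mod 111); 29^2 ≡ 64 (mod 111); 29^4 ≡ 100 (mod 111); 29^8 ≡ 10 (mod 111); 29^16 ≡ 100 (mod 111)
29^20 = 29^4 × 29^16 ≡ 10 (mod 111)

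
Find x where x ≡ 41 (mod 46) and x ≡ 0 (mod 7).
133

Using Chinese Remainder Theorem:
M = 46 × 7 = 322
M1 = 7, M2 = 46
y1 = 7^(-1) mod 46 = 33
y2 = 46^(-1) mod 7 = 2
x = (41×7×33 + 0×46×2) mod 322 = 133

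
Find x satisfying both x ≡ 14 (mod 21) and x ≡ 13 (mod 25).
413

Using Chinese Remainder Theorem:
M = 21 × 25 = 525
M1 = 25, M2 = 21
y1 = 25^(-1) mod 21 = 16
y2 = 21^(-1) mod 25 = 6
x = (14×25×16 + 13×21×6) mod 525 = 413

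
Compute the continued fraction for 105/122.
[0; 1, 6, 5, 1, 2]

Euclidean algorithm steps:
105 = 0 × 122 + 105
122 = 1 × 105 + 17
105 = 6 × 17 + 3
17 = 5 × 3 + 2
3 = 1 × 2 + 1
2 = 2 × 1 + 0
Continued fraction: [0; 1, 6, 5, 1, 2]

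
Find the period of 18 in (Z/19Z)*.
2

19 is prime, so ord(18) divides φ(19) = 18.
Divisors of 18: 1, 2, 3, 6, 9, 18.
Repeated squaring: 18^1 ≡ 18, 18^2 ≡ 1, 18^4 ≡ 1, 18^8 ≡ 1, 18^16 ≡ 1 (mod 19).
Test 18^d mod 19 for each divisor d in increasing order:
18^1 ≡ 18
18^2 ≡ 1  ← first divisor giving 1
The order is 2.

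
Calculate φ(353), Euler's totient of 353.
352

353 = 353
φ(n) = n × ∏(1 - 1/p) for each prime p dividing n
φ(353) = 353 × (1 - 1/353) = 352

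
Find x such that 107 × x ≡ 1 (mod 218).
163

gcd(107, 218) = 1, so the inverse exists.
Extended Euclidean algorithm on (218, 107):
218 = 2 × 107 + 4  ⟹  4 = (1)·218 + (-2)·107
107 = 26 × 4 + 3  ⟹  3 = (-26)·218 + (53)·107
4 = 1 × 3 + 1  ⟹  1 = (27)·218 + (-55)·107
So (-55)·107 ≡ 1 (mod 218), i.e. 107^(-1) ≡ -55 ≡ 163 (mod 218).
Check: 107 × 163 = 17441 ≡ 1 (mod 218)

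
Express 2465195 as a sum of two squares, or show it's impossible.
Not possible

Factorization: 2465195 = 5 × 79^3
By Fermat: n is sum of two squares iff every prime p ≡ 3 (mod 4) appears to even power.
Prime(s) ≡ 3 (mod 4) with odd exponent: [(79, 3)]
Therefore 2465195 cannot be expressed as a² + b².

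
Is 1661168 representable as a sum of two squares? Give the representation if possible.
Not possible

Factorization: 1661168 = 2^4 × 47^3
By Fermat: n is sum of two squares iff every prime p ≡ 3 (mod 4) appears to even power.
Prime(s) ≡ 3 (mod 4) with odd exponent: [(47, 3)]
Therefore 1661168 cannot be expressed as a² + b².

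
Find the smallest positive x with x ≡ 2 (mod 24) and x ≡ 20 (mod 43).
794

Using Chinese Remainder Theorem:
M = 24 × 43 = 1032
M1 = 43, M2 = 24
y1 = 43^(-1) mod 24 = 19
y2 = 24^(-1) mod 43 = 9
x = (2×43×19 + 20×24×9) mod 1032 = 794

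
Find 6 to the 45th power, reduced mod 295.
161

Repeated squaring. Binary of 45 = 101101.
6^1 ≡ 6 (mod 295); 6^2 ≡ 36 (mod 295); 6^4 ≡ 116 (mod 295); 6^8 ≡ 181 (mod 295); 6^16 ≡ 16 (mod 295); 6^32 ≡ 256 (mod 295)
6^45 = 6^1 × 6^4 × 6^8 × 6^32 ≡ 161 (mod 295)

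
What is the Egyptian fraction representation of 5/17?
1/4 + 1/23 + 1/1564

Greedy algorithm:
5/17: ceiling(17/5) = 4, use 1/4
3/68: ceiling(68/3) = 23, use 1/23
1/1564: ceiling(1564/1) = 1564, use 1/1564
Result: 5/17 = 1/4 + 1/23 + 1/1564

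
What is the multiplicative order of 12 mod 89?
8

89 is prime, so ord(12) divides φ(89) = 88.
Divisors of 88: 1, 2, 4, 8, 11, 22, 44, 88.
Repeated squaring: 12^1 ≡ 12, 12^2 ≡ 55, 12^4 ≡ 88, 12^8 ≡ 1, 12^16 ≡ 1, 12^32 ≡ 1, 12^64 ≡ 1 (mod 89).
Test 12^d mod 89 for each divisor d in increasing order:
12^1 ≡ 12
12^2 ≡ 55
12^4 ≡ 88
12^8 ≡ 1  ← first divisor giving 1
The order is 8.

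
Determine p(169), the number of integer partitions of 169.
250438925115

p(n) counts ways to write n as a sum of positive integers (order ignored).
Euler's pentagonal recurrence: p(k) = p(k-1) + p(k-2) - p(k-5) - p(k-7) + p(k-12) + p(k-15) - ... (offsets j(3j∓1)/2, signs ++--, p(0)=1, p(<0)=0).
DP table for k = 0..168: p(0)=1, p(1)=1, p(2)=2, p(3)=3, p(4)=5, p(5)=7, p(6)=11, p(7)=15, p(8)=22, p(9)=30, p(10)=42, p(11)=56, p(12)=77, p(13)=101, p(14)=135, p(15)=176, p(16)=231, p(17)=297, p(18)=385, p(19)=490, p(20)=627, p(21)=792, p(22)=1002, p(23)=1255, p(24)=1575, p(25)=1958, p(26)=2436, p(27)=3010, p(28)=3718, p(29)=4565, p(30)=5604, p(31)=6842, p(32)=8349, p(33)=10143, p(34)=12310, p(35)=14883, p(36)=17977, p(37)=21637, p(38)=26015, p(39)=31185, p(40)=37338, p(41)=44583, p(42)=53174, p(43)=63261, p(44)=75175, p(45)=89134, p(46)=105558, p(47)=124754, p(48)=147273, p(49)=173525, p(50)=204226, p(51)=239943, p(52)=281589, p(53)=329931, p(54)=386155, p(55)=451276, p(56)=526823, p(57)=614154, p(58)=715220, p(59)=831820, p(60)=966467, p(61)=1121505, p(62)=1300156, p(63)=1505499, p(64)=1741630, p(65)=2012558, p(66)=2323520, p(67)=2679689, p(68)=3087735, p(69)=3554345, p(70)=4087968, p(71)=4697205, p(72)=5392783, p(73)=6185689, p(74)=7089500, p(75)=8118264, p(76)=9289091, p(77)=10619863, p(78)=12132164, p(79)=13848650, p(80)=15796476, p(81)=18004327, p(82)=20506255, p(83)=23338469, p(84)=26543660, p(85)=30167357, p(86)=34262962, p(87)=38887673, p(88)=44108109, p(89)=49995925, p(90)=56634173, p(91)=64112359, p(92)=72533807, p(93)=82010177, p(94)=92669720, p(95)=104651419, p(96)=118114304, p(97)=133230930, p(98)=150198136, p(99)=169229875, p(100)=190569292, p(101)=214481126, p(102)=241265379, p(103)=271248950, p(104)=304801365, p(105)=342325709, p(106)=384276336, p(107)=431149389, p(108)=483502844, p(109)=541946240, p(110)=607163746, p(111)=679903203, p(112)=761002156, p(113)=851376628, p(114)=952050665, p(115)=1064144451, p(116)=1188908248, p(117)=1327710076, p(118)=1482074143, p(119)=1653668665, p(120)=1844349560, p(121)=2056148051, p(122)=2291320912, p(123)=2552338241, p(124)=2841940500, p(125)=3163127352, p(126)=3519222692, p(127)=3913864295, p(128)=4351078600, p(129)=4835271870, p(130)=5371315400, p(131)=5964539504, p(132)=6620830889, p(133)=7346629512, p(134)=8149040695, p(135)=9035836076, p(136)=10015581680, p(137)=11097645016, p(138)=12292341831, p(139)=13610949895, p(140)=15065878135, p(141)=16670689208, p(142)=18440293320, p(143)=20390982757, p(144)=22540654445, p(145)=24908858009, p(146)=27517052599, p(147)=30388671978, p(148)=33549419497, p(149)=37027355200, p(150)=40853235313, p(151)=45060624582, p(152)=49686288421, p(153)=54770336324, p(154)=60356673280, p(155)=66493182097, p(156)=73232243759, p(157)=80630964769, p(158)=88751778802, p(159)=97662728555, p(160)=107438159466, p(161)=118159068427, p(162)=129913904637, p(163)=142798995930, p(164)=156919475295, p(165)=172389800255, p(166)=189334822579, p(167)=207890420102, p(168)=228204732751.
Final step: p(169) = p(168) + p(167) - p(164) - p(162) + p(157) + p(154) - p(147) - p(143) + p(134) + p(129) - p(118) - p(112) + p(99) + p(92) - p(77) - p(69) + p(52) + p(43) - p(24) - p(14)
= 228204732751 + 207890420102 - 156919475295 - 129913904637 + 80630964769 + 60356673280 - 30388671978 - 20390982757 + 8149040695 + 4835271870 - 1482074143 - 761002156 + 169229875 + 72533807 - 10619863 - 3554345 + 281589 + 63261 - 1575 - 135
= 250438925115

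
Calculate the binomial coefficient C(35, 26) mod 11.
0

Using Lucas' theorem:
Write n=35 and k=26 in base 11:
n in base 11: [3, 2]
k in base 11: [2, 4]
C(35,26) mod 11 = ∏ C(n_i, k_i) mod 11
Digit binomials (mod 11): C(3,2) = 3; C(2,4) = 0 (k_i > n_i)
Product: 3 × 0 = 0 ≡ 0 (mod 11)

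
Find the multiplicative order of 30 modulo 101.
50

101 is prime, so ord(30) divides φ(101) = 100.
Divisors of 100: 1, 2, 4, 5, 10, 20, 25, 50, 100.
Repeated squaring: 30^1 ≡ 30, 30^2 ≡ 92, 30^4 ≡ 81, 30^8 ≡ 97, 30^16 ≡ 16, 30^32 ≡ 54, 30^64 ≡ 88 (mod 101).
Test 30^d mod 101 for each divisor d in increasing order:
30^1 ≡ 30
30^2 ≡ 92
30^4 ≡ 81
30^5 = 30^4·30^1 ≡ 6
30^10 = 30^8·30^2 ≡ 36
30^20 = 30^16·30^4 ≡ 84
30^25 = 30^16·30^8·30^1 ≡ 100
30^50 = 30^32·30^16·30^2 ≡ 1  ← first divisor giving 1
The order is 50.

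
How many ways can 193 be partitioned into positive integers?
2168627105469

p(n) counts ways to write n as a sum of positive integers (order ignored).
Euler's pentagonal recurrence: p(k) = p(k-1) + p(k-2) - p(k-5) - p(k-7) + p(k-12) + p(k-15) - ... (offsets j(3j∓1)/2, signs ++--, p(0)=1, p(<0)=0).
DP table for k = 0..192: p(0)=1, p(1)=1, p(2)=2, p(3)=3, p(4)=5, p(5)=7, p(6)=11, p(7)=15, p(8)=22, p(9)=30, p(10)=42, p(11)=56, p(12)=77, p(13)=101, p(14)=135, p(15)=176, p(16)=231, p(17)=297, p(18)=385, p(19)=490, p(20)=627, p(21)=792, p(22)=1002, p(23)=1255, p(24)=1575, p(25)=1958, p(26)=2436, p(27)=3010, p(28)=3718, p(29)=4565, p(30)=5604, p(31)=6842, p(32)=8349, p(33)=10143, p(34)=12310, p(35)=14883, p(36)=17977, p(37)=21637, p(38)=26015, p(39)=31185, p(40)=37338, p(41)=44583, p(42)=53174, p(43)=63261, p(44)=75175, p(45)=89134, p(46)=105558, p(47)=124754, p(48)=147273, p(49)=173525, p(50)=204226, p(51)=239943, p(52)=281589, p(53)=329931, p(54)=386155, p(55)=451276, p(56)=526823, p(57)=614154, p(58)=715220, p(59)=831820, p(60)=966467, p(61)=1121505, p(62)=1300156, p(63)=1505499, p(64)=1741630, p(65)=2012558, p(66)=2323520, p(67)=2679689, p(68)=3087735, p(69)=3554345, p(70)=4087968, p(71)=4697205, p(72)=5392783, p(73)=6185689, p(74)=7089500, p(75)=8118264, p(76)=9289091, p(77)=10619863, p(78)=12132164, p(79)=13848650, p(80)=15796476, p(81)=18004327, p(82)=20506255, p(83)=23338469, p(84)=26543660, p(85)=30167357, p(86)=34262962, p(87)=38887673, p(88)=44108109, p(89)=49995925, p(90)=56634173, p(91)=64112359, p(92)=72533807, p(93)=82010177, p(94)=92669720, p(95)=104651419, p(96)=118114304, p(97)=133230930, p(98)=150198136, p(99)=169229875, p(100)=190569292, p(101)=214481126, p(102)=241265379, p(103)=271248950, p(104)=304801365, p(105)=342325709, p(106)=384276336, p(107)=431149389, p(108)=483502844, p(109)=541946240, p(110)=607163746, p(111)=679903203, p(112)=761002156, p(113)=851376628, p(114)=952050665, p(115)=1064144451, p(116)=1188908248, p(117)=1327710076, p(118)=1482074143, p(119)=1653668665, p(120)=1844349560, p(121)=2056148051, p(122)=2291320912, p(123)=2552338241, p(124)=2841940500, p(125)=3163127352, p(126)=3519222692, p(127)=3913864295, p(128)=4351078600, p(129)=4835271870, p(130)=5371315400, p(131)=5964539504, p(132)=6620830889, p(133)=7346629512, p(134)=8149040695, p(135)=9035836076, p(136)=10015581680, p(137)=11097645016, p(138)=12292341831, p(139)=13610949895, p(140)=15065878135, p(141)=16670689208, p(142)=18440293320, p(143)=20390982757, p(144)=22540654445, p(145)=24908858009, p(146)=27517052599, p(147)=30388671978, p(148)=33549419497, p(149)=37027355200, p(150)=40853235313, p(151)=45060624582, p(152)=49686288421, p(153)=54770336324, p(154)=60356673280, p(155)=66493182097, p(156)=73232243759, p(157)=80630964769, p(158)=88751778802, p(159)=97662728555, p(160)=107438159466, p(161)=118159068427, p(162)=129913904637, p(163)=142798995930, p(164)=156919475295, p(165)=172389800255, p(166)=189334822579, p(167)=207890420102, p(168)=228204732751, p(169)=250438925115, p(170)=274768617130, p(171)=301384802048, p(172)=330495499613, p(173)=362326859895, p(174)=397125074750, p(175)=435157697830, p(176)=476715857290, p(177)=522115831195, p(178)=571701605655, p(179)=625846753120, p(180)=684957390936, p(181)=749474411781, p(182)=819876908323, p(183)=896684817527, p(184)=980462880430, p(185)=1071823774337, p(186)=1171432692373, p(187)=1280011042268, p(188)=1398341745571, p(189)=1527273599625, p(190)=1667727404093, p(191)=1820701100652, p(192)=1987276856363.
Final step: p(193) = p(192) + p(191) - p(188) - p(186) + p(181) + p(178) - p(171) - p(167) + p(158) + p(153) - p(142) - p(136) + p(123) + p(116) - p(101) - p(93) + p(76) + p(67) - p(48) - p(38) + p(17) + p(6)
= 1987276856363 + 1820701100652 - 1398341745571 - 1171432692373 + 749474411781 + 571701605655 - 301384802048 - 207890420102 + 88751778802 + 54770336324 - 18440293320 - 10015581680 + 2552338241 + 1188908248 - 214481126 - 82010177 + 9289091 + 2679689 - 147273 - 26015 + 297 + 11
= 2168627105469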